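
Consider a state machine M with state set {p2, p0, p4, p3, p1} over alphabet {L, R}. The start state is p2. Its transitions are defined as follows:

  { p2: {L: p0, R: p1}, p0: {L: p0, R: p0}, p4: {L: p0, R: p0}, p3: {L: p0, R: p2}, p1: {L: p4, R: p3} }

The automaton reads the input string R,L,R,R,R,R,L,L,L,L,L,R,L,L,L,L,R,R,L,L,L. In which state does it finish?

Trace: p2 -R-> p1 -L-> p4 -R-> p0 -R-> p0 -R-> p0 -R-> p0 -L-> p0 -L-> p0 -L-> p0 -L-> p0 -L-> p0 -R-> p0 -L-> p0 -L-> p0 -L-> p0 -L-> p0 -R-> p0 -R-> p0 -L-> p0 -L-> p0 -L-> p0

p0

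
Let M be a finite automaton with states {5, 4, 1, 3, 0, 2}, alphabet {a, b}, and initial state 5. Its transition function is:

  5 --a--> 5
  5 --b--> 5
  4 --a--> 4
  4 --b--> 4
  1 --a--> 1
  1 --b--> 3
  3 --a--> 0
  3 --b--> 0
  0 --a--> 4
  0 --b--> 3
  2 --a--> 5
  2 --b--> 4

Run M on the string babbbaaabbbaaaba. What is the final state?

Trace: 5 -b-> 5 -a-> 5 -b-> 5 -b-> 5 -b-> 5 -a-> 5 -a-> 5 -a-> 5 -b-> 5 -b-> 5 -b-> 5 -a-> 5 -a-> 5 -a-> 5 -b-> 5 -a-> 5

5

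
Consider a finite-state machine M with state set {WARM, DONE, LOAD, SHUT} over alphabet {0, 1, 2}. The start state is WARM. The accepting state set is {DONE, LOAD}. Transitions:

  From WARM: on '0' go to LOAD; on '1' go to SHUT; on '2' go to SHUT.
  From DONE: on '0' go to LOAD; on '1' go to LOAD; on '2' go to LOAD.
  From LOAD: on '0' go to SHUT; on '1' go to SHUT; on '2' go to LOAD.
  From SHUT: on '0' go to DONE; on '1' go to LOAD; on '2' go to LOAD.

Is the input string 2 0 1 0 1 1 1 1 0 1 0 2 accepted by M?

WARM → SHUT → DONE → LOAD → SHUT → LOAD → SHUT → LOAD → SHUT → DONE → LOAD → SHUT → LOAD
End state LOAD is accepting.

Yes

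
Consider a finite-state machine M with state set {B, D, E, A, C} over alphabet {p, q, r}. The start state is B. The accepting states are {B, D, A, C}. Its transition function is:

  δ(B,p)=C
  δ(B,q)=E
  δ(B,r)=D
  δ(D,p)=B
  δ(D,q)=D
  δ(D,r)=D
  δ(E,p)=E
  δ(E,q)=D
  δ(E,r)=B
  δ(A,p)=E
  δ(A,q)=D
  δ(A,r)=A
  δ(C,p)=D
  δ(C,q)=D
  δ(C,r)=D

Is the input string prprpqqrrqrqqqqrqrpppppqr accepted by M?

Yes

start at B
read 'p': B → C
read 'r': C → D
read 'p': D → B
read 'r': B → D
read 'p': D → B
read 'q': B → E
read 'q': E → D
read 'r': D → D
read 'r': D → D
read 'q': D → D
read 'r': D → D
read 'q': D → D
read 'q': D → D
read 'q': D → D
read 'q': D → D
read 'r': D → D
read 'q': D → D
read 'r': D → D
read 'p': D → B
read 'p': B → C
read 'p': C → D
read 'p': D → B
read 'p': B → C
read 'q': C → D
read 'r': D → D
End state D is accepting.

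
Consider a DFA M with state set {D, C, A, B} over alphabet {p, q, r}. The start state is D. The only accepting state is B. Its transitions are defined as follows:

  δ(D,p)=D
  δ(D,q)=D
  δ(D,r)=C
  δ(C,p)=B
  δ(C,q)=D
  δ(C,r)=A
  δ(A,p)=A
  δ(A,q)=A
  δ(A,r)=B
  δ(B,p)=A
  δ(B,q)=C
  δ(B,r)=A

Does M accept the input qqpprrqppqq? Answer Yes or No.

No

D → D → D → D → D → C → A → A → A → A → A → A
End state A is not accepting.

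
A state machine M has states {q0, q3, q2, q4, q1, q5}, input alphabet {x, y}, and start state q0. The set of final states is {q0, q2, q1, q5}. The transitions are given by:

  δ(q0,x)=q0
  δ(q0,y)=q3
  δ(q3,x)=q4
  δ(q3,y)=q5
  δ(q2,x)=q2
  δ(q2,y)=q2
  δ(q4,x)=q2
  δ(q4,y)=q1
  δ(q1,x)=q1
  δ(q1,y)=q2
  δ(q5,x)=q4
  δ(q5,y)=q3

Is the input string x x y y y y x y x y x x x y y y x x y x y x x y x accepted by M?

start at q0
read 'x': q0 → q0
read 'x': q0 → q0
read 'y': q0 → q3
read 'y': q3 → q5
read 'y': q5 → q3
read 'y': q3 → q5
read 'x': q5 → q4
read 'y': q4 → q1
read 'x': q1 → q1
read 'y': q1 → q2
read 'x': q2 → q2
read 'x': q2 → q2
read 'x': q2 → q2
read 'y': q2 → q2
read 'y': q2 → q2
read 'y': q2 → q2
read 'x': q2 → q2
read 'x': q2 → q2
read 'y': q2 → q2
read 'x': q2 → q2
read 'y': q2 → q2
read 'x': q2 → q2
read 'x': q2 → q2
read 'y': q2 → q2
read 'x': q2 → q2
End state q2 is accepting.

Yes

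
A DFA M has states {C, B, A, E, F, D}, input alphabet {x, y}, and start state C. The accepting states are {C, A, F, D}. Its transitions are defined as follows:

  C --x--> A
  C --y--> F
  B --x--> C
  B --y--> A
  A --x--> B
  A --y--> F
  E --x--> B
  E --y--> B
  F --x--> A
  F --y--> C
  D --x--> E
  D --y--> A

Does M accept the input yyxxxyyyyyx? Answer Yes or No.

Yes

Trace: C -y-> F -y-> C -x-> A -x-> B -x-> C -y-> F -y-> C -y-> F -y-> C -y-> F -x-> A
End state A is accepting.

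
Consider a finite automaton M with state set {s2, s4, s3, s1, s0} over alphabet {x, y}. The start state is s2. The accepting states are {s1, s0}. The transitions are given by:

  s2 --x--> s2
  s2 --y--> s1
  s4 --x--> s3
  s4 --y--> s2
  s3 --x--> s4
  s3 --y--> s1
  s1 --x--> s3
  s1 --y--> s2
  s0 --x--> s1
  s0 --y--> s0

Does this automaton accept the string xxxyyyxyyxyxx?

start at s2
read 'x': s2 → s2
read 'x': s2 → s2
read 'x': s2 → s2
read 'y': s2 → s1
read 'y': s1 → s2
read 'y': s2 → s1
read 'x': s1 → s3
read 'y': s3 → s1
read 'y': s1 → s2
read 'x': s2 → s2
read 'y': s2 → s1
read 'x': s1 → s3
read 'x': s3 → s4
End state s4 is not accepting.

No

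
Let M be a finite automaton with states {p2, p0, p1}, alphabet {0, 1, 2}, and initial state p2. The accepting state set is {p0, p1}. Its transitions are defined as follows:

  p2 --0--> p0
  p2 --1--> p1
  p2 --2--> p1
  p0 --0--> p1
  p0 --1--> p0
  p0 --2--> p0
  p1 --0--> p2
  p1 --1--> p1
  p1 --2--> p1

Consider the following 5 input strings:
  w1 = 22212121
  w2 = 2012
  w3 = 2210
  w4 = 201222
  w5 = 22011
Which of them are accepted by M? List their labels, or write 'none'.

w1, w2, w4, w5

w1:
  start at p2
  read '2': p2 → p1
  read '2': p1 → p1
  read '2': p1 → p1
  read '1': p1 → p1
  read '2': p1 → p1
  read '1': p1 → p1
  read '2': p1 → p1
  read '1': p1 → p1
  end p1, accepted
w2:
  start at p2
  read '2': p2 → p1
  read '0': p1 → p2
  read '1': p2 → p1
  read '2': p1 → p1
  end p1, accepted
w3:
  start at p2
  read '2': p2 → p1
  read '2': p1 → p1
  read '1': p1 → p1
  read '0': p1 → p2
  end p2, rejected
w4:
  start at p2
  read '2': p2 → p1
  read '0': p1 → p2
  read '1': p2 → p1
  read '2': p1 → p1
  read '2': p1 → p1
  read '2': p1 → p1
  end p1, accepted
w5:
  start at p2
  read '2': p2 → p1
  read '2': p1 → p1
  read '0': p1 → p2
  read '1': p2 → p1
  read '1': p1 → p1
  end p1, accepted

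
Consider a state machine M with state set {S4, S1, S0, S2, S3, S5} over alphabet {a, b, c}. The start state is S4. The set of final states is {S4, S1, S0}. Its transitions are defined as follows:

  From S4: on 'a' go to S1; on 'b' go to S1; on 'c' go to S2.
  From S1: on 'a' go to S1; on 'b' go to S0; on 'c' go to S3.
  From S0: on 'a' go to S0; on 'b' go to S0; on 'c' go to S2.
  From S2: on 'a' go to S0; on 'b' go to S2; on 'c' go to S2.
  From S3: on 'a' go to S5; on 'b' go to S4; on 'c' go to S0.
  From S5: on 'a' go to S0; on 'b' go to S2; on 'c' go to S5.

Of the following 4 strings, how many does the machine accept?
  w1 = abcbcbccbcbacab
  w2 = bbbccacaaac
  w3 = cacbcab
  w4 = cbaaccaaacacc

w1: S4 → S1 → S0 → S2 → S2 → S2 → S2 → S2 → S2 → S2 → S2 → S2 → S0 → S2 → S0 → S0  → end S0, accepted
w2: S4 → S1 → S0 → S0 → S2 → S2 → S0 → S2 → S0 → S0 → S0 → S2  → end S2, rejected
w3: S4 → S2 → S0 → S2 → S2 → S2 → S0 → S0  → end S0, accepted
w4: S4 → S2 → S2 → S0 → S0 → S2 → S2 → S0 → S0 → S0 → S2 → S0 → S2 → S2  → end S2, rejected

2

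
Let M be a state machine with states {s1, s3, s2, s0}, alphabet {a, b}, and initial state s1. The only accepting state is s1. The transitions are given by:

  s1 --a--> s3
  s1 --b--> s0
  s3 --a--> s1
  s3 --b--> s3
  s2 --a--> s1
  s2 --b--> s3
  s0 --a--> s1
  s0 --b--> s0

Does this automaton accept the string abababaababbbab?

start at s1
read 'a': s1 → s3
read 'b': s3 → s3
read 'a': s3 → s1
read 'b': s1 → s0
read 'a': s0 → s1
read 'b': s1 → s0
read 'a': s0 → s1
read 'a': s1 → s3
read 'b': s3 → s3
read 'a': s3 → s1
read 'b': s1 → s0
read 'b': s0 → s0
read 'b': s0 → s0
read 'a': s0 → s1
read 'b': s1 → s0
End state s0 is not accepting.

No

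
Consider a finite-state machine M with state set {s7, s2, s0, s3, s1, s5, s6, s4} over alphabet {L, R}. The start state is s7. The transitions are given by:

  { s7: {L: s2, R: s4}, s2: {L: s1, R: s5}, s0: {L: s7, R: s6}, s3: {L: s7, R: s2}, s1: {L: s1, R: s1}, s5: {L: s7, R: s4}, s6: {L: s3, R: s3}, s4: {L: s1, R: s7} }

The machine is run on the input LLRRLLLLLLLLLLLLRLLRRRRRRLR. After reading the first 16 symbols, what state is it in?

Trace: s7 -L-> s2 -L-> s1 -R-> s1 -R-> s1 -L-> s1 -L-> s1 -L-> s1 -L-> s1 -L-> s1 -L-> s1 -L-> s1 -L-> s1 -L-> s1 -L-> s1 -L-> s1 -L-> s1
After 16 symbols: s1.

s1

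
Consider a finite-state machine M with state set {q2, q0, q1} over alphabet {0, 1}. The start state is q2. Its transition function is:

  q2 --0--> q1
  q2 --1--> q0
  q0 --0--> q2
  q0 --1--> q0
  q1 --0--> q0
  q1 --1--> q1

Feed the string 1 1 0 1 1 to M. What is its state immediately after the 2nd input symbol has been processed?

q0

Trace: q2 -1-> q0 -1-> q0
After 2 symbols: q0.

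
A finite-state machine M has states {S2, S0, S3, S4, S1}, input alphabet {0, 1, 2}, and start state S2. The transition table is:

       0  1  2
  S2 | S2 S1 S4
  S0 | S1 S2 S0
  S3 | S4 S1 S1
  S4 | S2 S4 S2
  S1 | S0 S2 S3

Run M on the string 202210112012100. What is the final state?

S1

S2 → S4 → S2 → S4 → S2 → S1 → S0 → S2 → S1 → S3 → S4 → S4 → S2 → S1 → S0 → S1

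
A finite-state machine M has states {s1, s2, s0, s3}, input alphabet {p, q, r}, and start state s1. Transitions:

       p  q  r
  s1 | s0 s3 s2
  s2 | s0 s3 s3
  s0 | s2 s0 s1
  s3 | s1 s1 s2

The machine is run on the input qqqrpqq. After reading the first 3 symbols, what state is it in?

s1 → s3 → s1 → s3
After 3 symbols: s3.

s3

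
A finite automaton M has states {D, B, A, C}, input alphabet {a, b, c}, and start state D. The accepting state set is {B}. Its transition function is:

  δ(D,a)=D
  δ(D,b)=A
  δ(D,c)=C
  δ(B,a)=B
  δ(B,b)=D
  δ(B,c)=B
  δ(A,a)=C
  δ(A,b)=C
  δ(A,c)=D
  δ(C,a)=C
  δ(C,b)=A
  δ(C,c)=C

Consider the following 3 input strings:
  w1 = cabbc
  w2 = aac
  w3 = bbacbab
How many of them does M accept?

w1:
  start at D
  read 'c': D → C
  read 'a': C → C
  read 'b': C → A
  read 'b': A → C
  read 'c': C → C
  end C, rejected
w2:
  start at D
  read 'a': D → D
  read 'a': D → D
  read 'c': D → C
  end C, rejected
w3:
  start at D
  read 'b': D → A
  read 'b': A → C
  read 'a': C → C
  read 'c': C → C
  read 'b': C → A
  read 'a': A → C
  read 'b': C → A
  end A, rejected

0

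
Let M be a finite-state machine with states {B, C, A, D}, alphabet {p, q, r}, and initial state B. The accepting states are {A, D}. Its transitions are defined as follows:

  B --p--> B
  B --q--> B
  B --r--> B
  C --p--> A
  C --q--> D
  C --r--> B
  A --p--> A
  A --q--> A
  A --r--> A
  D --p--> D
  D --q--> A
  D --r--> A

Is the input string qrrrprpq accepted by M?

No

B → B → B → B → B → B → B → B → B
End state B is not accepting.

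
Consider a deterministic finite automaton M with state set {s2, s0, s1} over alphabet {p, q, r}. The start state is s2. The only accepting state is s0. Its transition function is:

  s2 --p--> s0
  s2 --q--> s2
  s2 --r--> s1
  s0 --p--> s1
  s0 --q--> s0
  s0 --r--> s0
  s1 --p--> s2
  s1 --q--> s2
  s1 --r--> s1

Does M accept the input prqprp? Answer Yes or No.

No

Trace: s2 -p-> s0 -r-> s0 -q-> s0 -p-> s1 -r-> s1 -p-> s2
End state s2 is not accepting.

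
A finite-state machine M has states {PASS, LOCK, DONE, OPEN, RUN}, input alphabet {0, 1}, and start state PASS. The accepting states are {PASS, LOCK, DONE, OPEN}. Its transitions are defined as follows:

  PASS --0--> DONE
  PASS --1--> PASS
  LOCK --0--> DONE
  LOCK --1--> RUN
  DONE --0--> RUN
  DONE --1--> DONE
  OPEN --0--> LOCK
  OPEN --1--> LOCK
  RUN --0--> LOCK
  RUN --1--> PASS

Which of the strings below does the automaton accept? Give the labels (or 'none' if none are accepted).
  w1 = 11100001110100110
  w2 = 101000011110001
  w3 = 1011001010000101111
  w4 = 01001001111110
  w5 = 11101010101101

w1, w3, w5

w1: PASS → PASS → PASS → PASS → DONE → RUN → LOCK → DONE → DONE → DONE → DONE → RUN → PASS → DONE → RUN → PASS → PASS → DONE  → end DONE, accepted
w2: PASS → PASS → DONE → DONE → RUN → LOCK → DONE → RUN → PASS → PASS → PASS → PASS → DONE → RUN → LOCK → RUN  → end RUN, rejected
w3: PASS → PASS → DONE → DONE → DONE → RUN → LOCK → RUN → LOCK → RUN → LOCK → DONE → RUN → LOCK → RUN → LOCK → RUN → PASS → PASS → PASS  → end PASS, accepted
w4: PASS → DONE → DONE → RUN → LOCK → RUN → LOCK → DONE → DONE → DONE → DONE → DONE → DONE → DONE → RUN  → end RUN, rejected
w5: PASS → PASS → PASS → PASS → DONE → DONE → RUN → PASS → DONE → DONE → RUN → PASS → PASS → DONE → DONE  → end DONE, accepted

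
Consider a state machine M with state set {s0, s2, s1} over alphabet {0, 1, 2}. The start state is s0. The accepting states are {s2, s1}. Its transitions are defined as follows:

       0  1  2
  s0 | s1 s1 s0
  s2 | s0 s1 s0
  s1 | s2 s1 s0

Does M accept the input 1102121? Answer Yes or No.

s0 → s1 → s1 → s2 → s0 → s1 → s0 → s1
End state s1 is accepting.

Yes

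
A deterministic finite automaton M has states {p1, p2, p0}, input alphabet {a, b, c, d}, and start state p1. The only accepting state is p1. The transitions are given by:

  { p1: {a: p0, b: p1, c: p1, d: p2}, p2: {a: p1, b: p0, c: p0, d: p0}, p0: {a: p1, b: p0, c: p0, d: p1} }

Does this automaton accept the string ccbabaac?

p1 → p1 → p1 → p1 → p0 → p0 → p1 → p0 → p0
End state p0 is not accepting.

No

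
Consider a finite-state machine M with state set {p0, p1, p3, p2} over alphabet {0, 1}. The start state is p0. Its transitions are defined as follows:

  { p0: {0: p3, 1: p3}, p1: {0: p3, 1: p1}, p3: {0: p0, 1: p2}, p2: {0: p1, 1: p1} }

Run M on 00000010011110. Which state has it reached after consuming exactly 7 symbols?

start at p0
read '0': p0 → p3
read '0': p3 → p0
read '0': p0 → p3
read '0': p3 → p0
read '0': p0 → p3
read '0': p3 → p0
read '1': p0 → p3
After 7 symbols: p3.

p3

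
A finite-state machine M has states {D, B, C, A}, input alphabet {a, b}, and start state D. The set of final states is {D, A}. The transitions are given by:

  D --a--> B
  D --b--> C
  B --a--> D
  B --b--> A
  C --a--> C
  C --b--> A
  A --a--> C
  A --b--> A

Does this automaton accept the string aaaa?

start at D
read 'a': D → B
read 'a': B → D
read 'a': D → B
read 'a': B → D
End state D is accepting.

Yes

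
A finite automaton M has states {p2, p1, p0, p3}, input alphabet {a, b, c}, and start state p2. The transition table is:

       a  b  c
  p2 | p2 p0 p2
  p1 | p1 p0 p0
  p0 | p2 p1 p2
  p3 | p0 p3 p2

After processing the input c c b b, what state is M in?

start at p2
read 'c': p2 → p2
read 'c': p2 → p2
read 'b': p2 → p0
read 'b': p0 → p1

p1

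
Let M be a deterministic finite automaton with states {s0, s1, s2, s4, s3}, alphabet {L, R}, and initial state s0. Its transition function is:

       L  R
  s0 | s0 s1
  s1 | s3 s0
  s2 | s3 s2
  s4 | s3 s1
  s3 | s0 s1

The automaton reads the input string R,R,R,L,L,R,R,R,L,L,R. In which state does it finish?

s1

start at s0
read 'R': s0 → s1
read 'R': s1 → s0
read 'R': s0 → s1
read 'L': s1 → s3
read 'L': s3 → s0
read 'R': s0 → s1
read 'R': s1 → s0
read 'R': s0 → s1
read 'L': s1 → s3
read 'L': s3 → s0
read 'R': s0 → s1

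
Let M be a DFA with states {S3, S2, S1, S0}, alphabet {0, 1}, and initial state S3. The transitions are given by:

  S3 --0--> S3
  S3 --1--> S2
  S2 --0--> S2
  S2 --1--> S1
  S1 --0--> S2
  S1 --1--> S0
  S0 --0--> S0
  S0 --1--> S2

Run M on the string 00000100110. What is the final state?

S0

Trace: S3 -0-> S3 -0-> S3 -0-> S3 -0-> S3 -0-> S3 -1-> S2 -0-> S2 -0-> S2 -1-> S1 -1-> S0 -0-> S0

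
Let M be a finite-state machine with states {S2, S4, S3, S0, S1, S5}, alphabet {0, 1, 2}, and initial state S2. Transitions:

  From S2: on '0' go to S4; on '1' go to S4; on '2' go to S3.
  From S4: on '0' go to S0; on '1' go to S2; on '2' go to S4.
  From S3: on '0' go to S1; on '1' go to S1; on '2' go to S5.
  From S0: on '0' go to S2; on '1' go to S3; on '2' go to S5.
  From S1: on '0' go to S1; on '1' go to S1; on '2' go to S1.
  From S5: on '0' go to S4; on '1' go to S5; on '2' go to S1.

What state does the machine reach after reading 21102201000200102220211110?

start at S2
read '2': S2 → S3
read '1': S3 → S1
read '1': S1 → S1
read '0': S1 → S1
read '2': S1 → S1
read '2': S1 → S1
read '0': S1 → S1
read '1': S1 → S1
read '0': S1 → S1
read '0': S1 → S1
read '0': S1 → S1
read '2': S1 → S1
read '0': S1 → S1
read '0': S1 → S1
read '1': S1 → S1
read '0': S1 → S1
read '2': S1 → S1
read '2': S1 → S1
read '2': S1 → S1
read '0': S1 → S1
read '2': S1 → S1
read '1': S1 → S1
read '1': S1 → S1
read '1': S1 → S1
read '1': S1 → S1
read '0': S1 → S1

S1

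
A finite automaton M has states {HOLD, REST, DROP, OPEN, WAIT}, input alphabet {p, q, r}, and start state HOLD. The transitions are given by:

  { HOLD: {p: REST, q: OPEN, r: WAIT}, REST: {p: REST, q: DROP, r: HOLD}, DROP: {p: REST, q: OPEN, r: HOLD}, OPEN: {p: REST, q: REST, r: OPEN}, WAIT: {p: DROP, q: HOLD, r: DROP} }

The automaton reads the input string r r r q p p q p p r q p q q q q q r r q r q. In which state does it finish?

OPEN

start at HOLD
read 'r': HOLD → WAIT
read 'r': WAIT → DROP
read 'r': DROP → HOLD
read 'q': HOLD → OPEN
read 'p': OPEN → REST
read 'p': REST → REST
read 'q': REST → DROP
read 'p': DROP → REST
read 'p': REST → REST
read 'r': REST → HOLD
read 'q': HOLD → OPEN
read 'p': OPEN → REST
read 'q': REST → DROP
read 'q': DROP → OPEN
read 'q': OPEN → REST
read 'q': REST → DROP
read 'q': DROP → OPEN
read 'r': OPEN → OPEN
read 'r': OPEN → OPEN
read 'q': OPEN → REST
read 'r': REST → HOLD
read 'q': HOLD → OPEN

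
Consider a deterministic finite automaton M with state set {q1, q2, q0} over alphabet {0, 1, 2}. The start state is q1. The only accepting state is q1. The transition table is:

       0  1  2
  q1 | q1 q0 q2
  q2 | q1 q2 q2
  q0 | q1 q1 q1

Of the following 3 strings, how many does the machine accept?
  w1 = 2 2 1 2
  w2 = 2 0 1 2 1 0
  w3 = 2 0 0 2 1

1

w1: Trace: q1 -2-> q2 -2-> q2 -1-> q2 -2-> q2  → end q2, rejected
w2: Trace: q1 -2-> q2 -0-> q1 -1-> q0 -2-> q1 -1-> q0 -0-> q1  → end q1, accepted
w3: Trace: q1 -2-> q2 -0-> q1 -0-> q1 -2-> q2 -1-> q2  → end q2, rejected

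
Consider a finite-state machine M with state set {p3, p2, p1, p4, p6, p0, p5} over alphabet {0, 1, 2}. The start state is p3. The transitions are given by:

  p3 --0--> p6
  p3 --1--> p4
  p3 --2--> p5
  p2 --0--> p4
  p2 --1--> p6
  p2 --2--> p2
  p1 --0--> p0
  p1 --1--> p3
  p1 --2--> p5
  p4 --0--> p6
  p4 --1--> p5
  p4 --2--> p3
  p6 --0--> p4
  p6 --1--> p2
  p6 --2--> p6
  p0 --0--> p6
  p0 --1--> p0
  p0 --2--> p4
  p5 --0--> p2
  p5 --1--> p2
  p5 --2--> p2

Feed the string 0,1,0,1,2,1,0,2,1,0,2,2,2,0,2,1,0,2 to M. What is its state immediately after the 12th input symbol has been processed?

p6

p3 → p6 → p2 → p4 → p5 → p2 → p6 → p4 → p3 → p4 → p6 → p6 → p6
After 12 symbols: p6.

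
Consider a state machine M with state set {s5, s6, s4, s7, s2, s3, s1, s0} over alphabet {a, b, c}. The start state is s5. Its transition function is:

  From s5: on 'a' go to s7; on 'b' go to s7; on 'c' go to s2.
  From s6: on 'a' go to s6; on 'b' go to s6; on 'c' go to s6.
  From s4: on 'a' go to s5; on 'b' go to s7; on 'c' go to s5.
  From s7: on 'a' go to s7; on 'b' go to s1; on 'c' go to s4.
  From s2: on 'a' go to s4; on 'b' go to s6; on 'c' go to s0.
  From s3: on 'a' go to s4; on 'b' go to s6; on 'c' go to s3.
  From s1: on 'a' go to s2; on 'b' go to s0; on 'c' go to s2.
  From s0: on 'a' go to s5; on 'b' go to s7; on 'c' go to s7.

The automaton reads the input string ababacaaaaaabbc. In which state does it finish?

s5 → s7 → s1 → s2 → s6 → s6 → s6 → s6 → s6 → s6 → s6 → s6 → s6 → s6 → s6 → s6

s6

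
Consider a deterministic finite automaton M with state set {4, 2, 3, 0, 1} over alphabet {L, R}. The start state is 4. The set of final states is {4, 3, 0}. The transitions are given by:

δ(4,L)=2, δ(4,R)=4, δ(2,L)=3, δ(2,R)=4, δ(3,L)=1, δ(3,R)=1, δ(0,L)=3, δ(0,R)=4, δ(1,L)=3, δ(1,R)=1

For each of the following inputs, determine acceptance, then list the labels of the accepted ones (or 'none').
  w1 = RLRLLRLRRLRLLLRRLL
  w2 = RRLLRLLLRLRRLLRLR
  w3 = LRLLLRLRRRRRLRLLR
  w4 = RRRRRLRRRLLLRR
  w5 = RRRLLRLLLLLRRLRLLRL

w5

w1: Trace: 4 -R-> 4 -L-> 2 -R-> 4 -L-> 2 -L-> 3 -R-> 1 -L-> 3 -R-> 1 -R-> 1 -L-> 3 -R-> 1 -L-> 3 -L-> 1 -L-> 3 -R-> 1 -R-> 1 -L-> 3 -L-> 1  → end 1, rejected
w2: Trace: 4 -R-> 4 -R-> 4 -L-> 2 -L-> 3 -R-> 1 -L-> 3 -L-> 1 -L-> 3 -R-> 1 -L-> 3 -R-> 1 -R-> 1 -L-> 3 -L-> 1 -R-> 1 -L-> 3 -R-> 1  → end 1, rejected
w3: Trace: 4 -L-> 2 -R-> 4 -L-> 2 -L-> 3 -L-> 1 -R-> 1 -L-> 3 -R-> 1 -R-> 1 -R-> 1 -R-> 1 -R-> 1 -L-> 3 -R-> 1 -L-> 3 -L-> 1 -R-> 1  → end 1, rejected
w4: Trace: 4 -R-> 4 -R-> 4 -R-> 4 -R-> 4 -R-> 4 -L-> 2 -R-> 4 -R-> 4 -R-> 4 -L-> 2 -L-> 3 -L-> 1 -R-> 1 -R-> 1  → end 1, rejected
w5: Trace: 4 -R-> 4 -R-> 4 -R-> 4 -L-> 2 -L-> 3 -R-> 1 -L-> 3 -L-> 1 -L-> 3 -L-> 1 -L-> 3 -R-> 1 -R-> 1 -L-> 3 -R-> 1 -L-> 3 -L-> 1 -R-> 1 -L-> 3  → end 3, accepted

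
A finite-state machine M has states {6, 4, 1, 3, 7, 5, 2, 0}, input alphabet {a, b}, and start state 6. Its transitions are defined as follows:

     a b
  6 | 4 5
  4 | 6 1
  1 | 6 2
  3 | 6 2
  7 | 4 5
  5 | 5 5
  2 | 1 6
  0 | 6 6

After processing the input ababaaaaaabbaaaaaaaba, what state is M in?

start at 6
read 'a': 6 → 4
read 'b': 4 → 1
read 'a': 1 → 6
read 'b': 6 → 5
read 'a': 5 → 5
read 'a': 5 → 5
read 'a': 5 → 5
read 'a': 5 → 5
read 'a': 5 → 5
read 'a': 5 → 5
read 'b': 5 → 5
read 'b': 5 → 5
read 'a': 5 → 5
read 'a': 5 → 5
read 'a': 5 → 5
read 'a': 5 → 5
read 'a': 5 → 5
read 'a': 5 → 5
read 'a': 5 → 5
read 'b': 5 → 5
read 'a': 5 → 5

5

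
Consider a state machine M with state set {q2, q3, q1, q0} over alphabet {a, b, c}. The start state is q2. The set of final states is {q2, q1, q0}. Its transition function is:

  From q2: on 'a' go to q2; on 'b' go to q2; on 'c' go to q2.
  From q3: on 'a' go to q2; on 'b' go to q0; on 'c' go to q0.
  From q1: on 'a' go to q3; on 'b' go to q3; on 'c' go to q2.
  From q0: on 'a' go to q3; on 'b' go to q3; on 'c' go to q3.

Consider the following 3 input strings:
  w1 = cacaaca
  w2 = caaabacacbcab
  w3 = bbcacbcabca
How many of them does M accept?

3

w1:
  start at q2
  read 'c': q2 → q2
  read 'a': q2 → q2
  read 'c': q2 → q2
  read 'a': q2 → q2
  read 'a': q2 → q2
  read 'c': q2 → q2
  read 'a': q2 → q2
  end q2, accepted
w2:
  start at q2
  read 'c': q2 → q2
  read 'a': q2 → q2
  read 'a': q2 → q2
  read 'a': q2 → q2
  read 'b': q2 → q2
  read 'a': q2 → q2
  read 'c': q2 → q2
  read 'a': q2 → q2
  read 'c': q2 → q2
  read 'b': q2 → q2
  read 'c': q2 → q2
  read 'a': q2 → q2
  read 'b': q2 → q2
  end q2, accepted
w3:
  start at q2
  read 'b': q2 → q2
  read 'b': q2 → q2
  read 'c': q2 → q2
  read 'a': q2 → q2
  read 'c': q2 → q2
  read 'b': q2 → q2
  read 'c': q2 → q2
  read 'a': q2 → q2
  read 'b': q2 → q2
  read 'c': q2 → q2
  read 'a': q2 → q2
  end q2, accepted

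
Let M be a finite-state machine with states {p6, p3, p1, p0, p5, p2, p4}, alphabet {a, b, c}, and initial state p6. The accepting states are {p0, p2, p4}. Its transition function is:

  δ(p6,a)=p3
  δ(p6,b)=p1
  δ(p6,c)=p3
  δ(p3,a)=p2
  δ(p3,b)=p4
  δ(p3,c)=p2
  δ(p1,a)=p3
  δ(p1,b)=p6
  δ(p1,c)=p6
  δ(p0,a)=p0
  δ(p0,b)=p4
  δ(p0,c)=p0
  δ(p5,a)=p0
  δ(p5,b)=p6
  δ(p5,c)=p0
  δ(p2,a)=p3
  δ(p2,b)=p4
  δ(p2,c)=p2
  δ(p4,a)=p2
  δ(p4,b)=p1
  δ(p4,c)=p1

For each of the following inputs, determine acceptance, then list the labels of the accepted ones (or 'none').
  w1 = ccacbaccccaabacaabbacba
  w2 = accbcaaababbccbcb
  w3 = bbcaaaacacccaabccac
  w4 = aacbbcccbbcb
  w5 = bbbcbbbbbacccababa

w1: Trace: p6 -c-> p3 -c-> p2 -a-> p3 -c-> p2 -b-> p4 -a-> p2 -c-> p2 -c-> p2 -c-> p2 -c-> p2 -a-> p3 -a-> p2 -b-> p4 -a-> p2 -c-> p2 -a-> p3 -a-> p2 -b-> p4 -b-> p1 -a-> p3 -c-> p2 -b-> p4 -a-> p2  → end p2, accepted
w2: Trace: p6 -a-> p3 -c-> p2 -c-> p2 -b-> p4 -c-> p1 -a-> p3 -a-> p2 -a-> p3 -b-> p4 -a-> p2 -b-> p4 -b-> p1 -c-> p6 -c-> p3 -b-> p4 -c-> p1 -b-> p6  → end p6, rejected
w3: Trace: p6 -b-> p1 -b-> p6 -c-> p3 -a-> p2 -a-> p3 -a-> p2 -a-> p3 -c-> p2 -a-> p3 -c-> p2 -c-> p2 -c-> p2 -a-> p3 -a-> p2 -b-> p4 -c-> p1 -c-> p6 -a-> p3 -c-> p2  → end p2, accepted
w4: Trace: p6 -a-> p3 -a-> p2 -c-> p2 -b-> p4 -b-> p1 -c-> p6 -c-> p3 -c-> p2 -b-> p4 -b-> p1 -c-> p6 -b-> p1  → end p1, rejected
w5: Trace: p6 -b-> p1 -b-> p6 -b-> p1 -c-> p6 -b-> p1 -b-> p6 -b-> p1 -b-> p6 -b-> p1 -a-> p3 -c-> p2 -c-> p2 -c-> p2 -a-> p3 -b-> p4 -a-> p2 -b-> p4 -a-> p2  → end p2, accepted

w1, w3, w5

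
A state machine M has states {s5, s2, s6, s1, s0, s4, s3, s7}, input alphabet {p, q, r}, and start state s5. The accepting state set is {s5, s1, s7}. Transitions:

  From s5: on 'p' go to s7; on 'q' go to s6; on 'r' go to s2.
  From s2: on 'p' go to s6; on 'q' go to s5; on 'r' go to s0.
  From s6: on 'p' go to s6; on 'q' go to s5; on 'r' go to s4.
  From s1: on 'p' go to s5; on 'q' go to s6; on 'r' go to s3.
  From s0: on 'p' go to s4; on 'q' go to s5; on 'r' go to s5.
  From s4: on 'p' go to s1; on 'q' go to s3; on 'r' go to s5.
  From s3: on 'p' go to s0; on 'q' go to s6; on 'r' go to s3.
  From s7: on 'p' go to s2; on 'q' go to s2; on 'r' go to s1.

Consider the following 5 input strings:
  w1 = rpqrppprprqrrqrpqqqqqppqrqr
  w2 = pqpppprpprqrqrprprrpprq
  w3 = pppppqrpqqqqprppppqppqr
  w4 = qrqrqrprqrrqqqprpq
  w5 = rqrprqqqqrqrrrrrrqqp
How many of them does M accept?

1

w1: s5 → s2 → s6 → s5 → s2 → s6 → s6 → s6 → s4 → s1 → s3 → s6 → s4 → s5 → s6 → s4 → s1 → s6 → s5 → s6 → s5 → s6 → s6 → s6 → s5 → s2 → s5 → s2  → end s2, rejected
w2: s5 → s7 → s2 → s6 → s6 → s6 → s6 → s4 → s1 → s5 → s2 → s5 → s2 → s5 → s2 → s6 → s4 → s1 → s3 → s3 → s0 → s4 → s5 → s6  → end s6, rejected
w3: s5 → s7 → s2 → s6 → s6 → s6 → s5 → s2 → s6 → s5 → s6 → s5 → s6 → s6 → s4 → s1 → s5 → s7 → s2 → s5 → s7 → s2 → s5 → s2  → end s2, rejected
w4: s5 → s6 → s4 → s3 → s3 → s6 → s4 → s1 → s3 → s6 → s4 → s5 → s6 → s5 → s6 → s6 → s4 → s1 → s6  → end s6, rejected
w5: s5 → s2 → s5 → s2 → s6 → s4 → s3 → s6 → s5 → s6 → s4 → s3 → s3 → s3 → s3 → s3 → s3 → s3 → s6 → s5 → s7  → end s7, accepted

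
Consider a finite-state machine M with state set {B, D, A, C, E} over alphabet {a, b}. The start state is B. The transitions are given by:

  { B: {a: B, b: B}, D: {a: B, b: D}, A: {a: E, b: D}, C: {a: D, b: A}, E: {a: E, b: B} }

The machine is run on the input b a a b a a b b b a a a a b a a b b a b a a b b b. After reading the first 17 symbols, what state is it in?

B

start at B
read 'b': B → B
read 'a': B → B
read 'a': B → B
read 'b': B → B
read 'a': B → B
read 'a': B → B
read 'b': B → B
read 'b': B → B
read 'b': B → B
read 'a': B → B
read 'a': B → B
read 'a': B → B
read 'a': B → B
read 'b': B → B
read 'a': B → B
read 'a': B → B
read 'b': B → B
After 17 symbols: B.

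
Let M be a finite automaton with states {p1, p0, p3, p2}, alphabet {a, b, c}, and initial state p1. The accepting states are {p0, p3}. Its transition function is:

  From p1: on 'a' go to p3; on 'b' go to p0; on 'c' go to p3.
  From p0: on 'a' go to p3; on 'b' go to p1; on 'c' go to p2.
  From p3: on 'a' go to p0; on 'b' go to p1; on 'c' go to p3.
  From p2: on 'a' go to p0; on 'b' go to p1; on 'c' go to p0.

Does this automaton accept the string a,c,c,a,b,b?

Yes

Trace: p1 -a-> p3 -c-> p3 -c-> p3 -a-> p0 -b-> p1 -b-> p0
End state p0 is accepting.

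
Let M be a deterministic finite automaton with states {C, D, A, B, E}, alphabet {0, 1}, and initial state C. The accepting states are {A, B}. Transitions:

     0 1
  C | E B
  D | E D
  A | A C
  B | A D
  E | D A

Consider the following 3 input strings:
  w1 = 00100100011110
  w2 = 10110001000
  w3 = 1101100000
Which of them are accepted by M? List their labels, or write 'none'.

w1: C → E → D → D → E → D → D → E → D → E → A → C → B → D → E  → end E, rejected
w2: C → B → A → C → B → A → A → A → C → E → D → E  → end E, rejected
w3: C → B → D → E → A → C → E → D → E → D → E  → end E, rejected

none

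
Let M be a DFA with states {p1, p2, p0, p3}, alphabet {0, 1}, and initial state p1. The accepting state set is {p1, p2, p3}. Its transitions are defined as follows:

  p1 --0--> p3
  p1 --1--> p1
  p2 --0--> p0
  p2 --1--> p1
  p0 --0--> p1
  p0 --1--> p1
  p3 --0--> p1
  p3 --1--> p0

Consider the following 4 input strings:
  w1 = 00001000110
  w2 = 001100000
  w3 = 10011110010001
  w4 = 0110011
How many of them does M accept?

3

w1: Trace: p1 -0-> p3 -0-> p1 -0-> p3 -0-> p1 -1-> p1 -0-> p3 -0-> p1 -0-> p3 -1-> p0 -1-> p1 -0-> p3  → end p3, accepted
w2: Trace: p1 -0-> p3 -0-> p1 -1-> p1 -1-> p1 -0-> p3 -0-> p1 -0-> p3 -0-> p1 -0-> p3  → end p3, accepted
w3: Trace: p1 -1-> p1 -0-> p3 -0-> p1 -1-> p1 -1-> p1 -1-> p1 -1-> p1 -0-> p3 -0-> p1 -1-> p1 -0-> p3 -0-> p1 -0-> p3 -1-> p0  → end p0, rejected
w4: Trace: p1 -0-> p3 -1-> p0 -1-> p1 -0-> p3 -0-> p1 -1-> p1 -1-> p1  → end p1, accepted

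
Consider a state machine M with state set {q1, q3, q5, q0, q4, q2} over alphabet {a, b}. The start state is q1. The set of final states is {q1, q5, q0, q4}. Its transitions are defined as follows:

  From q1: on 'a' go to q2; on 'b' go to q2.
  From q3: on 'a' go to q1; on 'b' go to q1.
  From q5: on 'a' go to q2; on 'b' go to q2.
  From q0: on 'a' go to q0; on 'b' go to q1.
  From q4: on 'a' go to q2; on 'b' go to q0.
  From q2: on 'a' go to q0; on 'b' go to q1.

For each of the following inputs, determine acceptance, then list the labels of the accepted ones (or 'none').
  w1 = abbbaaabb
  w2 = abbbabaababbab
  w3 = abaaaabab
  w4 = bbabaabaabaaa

w2, w3, w4

w1: q1 → q2 → q1 → q2 → q1 → q2 → q0 → q0 → q1 → q2  → end q2, rejected
w2: q1 → q2 → q1 → q2 → q1 → q2 → q1 → q2 → q0 → q1 → q2 → q1 → q2 → q0 → q1  → end q1, accepted
w3: q1 → q2 → q1 → q2 → q0 → q0 → q0 → q1 → q2 → q1  → end q1, accepted
w4: q1 → q2 → q1 → q2 → q1 → q2 → q0 → q1 → q2 → q0 → q1 → q2 → q0 → q0  → end q0, accepted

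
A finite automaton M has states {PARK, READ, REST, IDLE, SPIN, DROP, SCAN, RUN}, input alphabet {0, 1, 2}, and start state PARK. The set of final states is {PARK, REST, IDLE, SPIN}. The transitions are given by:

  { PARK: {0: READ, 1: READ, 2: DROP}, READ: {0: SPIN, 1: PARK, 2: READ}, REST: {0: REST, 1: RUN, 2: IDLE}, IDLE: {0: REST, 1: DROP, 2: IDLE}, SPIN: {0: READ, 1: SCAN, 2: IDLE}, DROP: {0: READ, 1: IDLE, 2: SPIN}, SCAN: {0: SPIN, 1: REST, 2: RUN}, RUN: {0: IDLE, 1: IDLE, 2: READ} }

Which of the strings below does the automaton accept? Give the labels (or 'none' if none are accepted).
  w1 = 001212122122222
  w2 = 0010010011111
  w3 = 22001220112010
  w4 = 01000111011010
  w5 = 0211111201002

w1, w3, w4, w5

w1: Trace: PARK -0-> READ -0-> SPIN -1-> SCAN -2-> RUN -1-> IDLE -2-> IDLE -1-> DROP -2-> SPIN -2-> IDLE -1-> DROP -2-> SPIN -2-> IDLE -2-> IDLE -2-> IDLE -2-> IDLE  → end IDLE, accepted
w2: Trace: PARK -0-> READ -0-> SPIN -1-> SCAN -0-> SPIN -0-> READ -1-> PARK -0-> READ -0-> SPIN -1-> SCAN -1-> REST -1-> RUN -1-> IDLE -1-> DROP  → end DROP, rejected
w3: Trace: PARK -2-> DROP -2-> SPIN -0-> READ -0-> SPIN -1-> SCAN -2-> RUN -2-> READ -0-> SPIN -1-> SCAN -1-> REST -2-> IDLE -0-> REST -1-> RUN -0-> IDLE  → end IDLE, accepted
w4: Trace: PARK -0-> READ -1-> PARK -0-> READ -0-> SPIN -0-> READ -1-> PARK -1-> READ -1-> PARK -0-> READ -1-> PARK -1-> READ -0-> SPIN -1-> SCAN -0-> SPIN  → end SPIN, accepted
w5: Trace: PARK -0-> READ -2-> READ -1-> PARK -1-> READ -1-> PARK -1-> READ -1-> PARK -2-> DROP -0-> READ -1-> PARK -0-> READ -0-> SPIN -2-> IDLE  → end IDLE, accepted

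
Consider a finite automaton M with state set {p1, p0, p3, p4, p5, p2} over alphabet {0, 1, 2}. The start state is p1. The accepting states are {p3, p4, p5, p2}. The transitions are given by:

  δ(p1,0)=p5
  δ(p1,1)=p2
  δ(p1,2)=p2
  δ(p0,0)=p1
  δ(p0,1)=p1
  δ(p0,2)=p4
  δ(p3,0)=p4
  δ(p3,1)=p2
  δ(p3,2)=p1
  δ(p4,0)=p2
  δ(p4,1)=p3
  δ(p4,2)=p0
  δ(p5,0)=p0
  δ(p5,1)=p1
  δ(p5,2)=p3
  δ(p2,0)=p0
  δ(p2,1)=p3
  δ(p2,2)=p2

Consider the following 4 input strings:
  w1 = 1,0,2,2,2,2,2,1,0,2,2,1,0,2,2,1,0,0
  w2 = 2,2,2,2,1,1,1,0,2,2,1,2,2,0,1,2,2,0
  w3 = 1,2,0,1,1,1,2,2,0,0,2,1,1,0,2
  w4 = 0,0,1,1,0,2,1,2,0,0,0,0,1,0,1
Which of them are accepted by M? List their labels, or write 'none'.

w1, w3

w1: Trace: p1 -1-> p2 -0-> p0 -2-> p4 -2-> p0 -2-> p4 -2-> p0 -2-> p4 -1-> p3 -0-> p4 -2-> p0 -2-> p4 -1-> p3 -0-> p4 -2-> p0 -2-> p4 -1-> p3 -0-> p4 -0-> p2  → end p2, accepted
w2: Trace: p1 -2-> p2 -2-> p2 -2-> p2 -2-> p2 -1-> p3 -1-> p2 -1-> p3 -0-> p4 -2-> p0 -2-> p4 -1-> p3 -2-> p1 -2-> p2 -0-> p0 -1-> p1 -2-> p2 -2-> p2 -0-> p0  → end p0, rejected
w3: Trace: p1 -1-> p2 -2-> p2 -0-> p0 -1-> p1 -1-> p2 -1-> p3 -2-> p1 -2-> p2 -0-> p0 -0-> p1 -2-> p2 -1-> p3 -1-> p2 -0-> p0 -2-> p4  → end p4, accepted
w4: Trace: p1 -0-> p5 -0-> p0 -1-> p1 -1-> p2 -0-> p0 -2-> p4 -1-> p3 -2-> p1 -0-> p5 -0-> p0 -0-> p1 -0-> p5 -1-> p1 -0-> p5 -1-> p1  → end p1, rejected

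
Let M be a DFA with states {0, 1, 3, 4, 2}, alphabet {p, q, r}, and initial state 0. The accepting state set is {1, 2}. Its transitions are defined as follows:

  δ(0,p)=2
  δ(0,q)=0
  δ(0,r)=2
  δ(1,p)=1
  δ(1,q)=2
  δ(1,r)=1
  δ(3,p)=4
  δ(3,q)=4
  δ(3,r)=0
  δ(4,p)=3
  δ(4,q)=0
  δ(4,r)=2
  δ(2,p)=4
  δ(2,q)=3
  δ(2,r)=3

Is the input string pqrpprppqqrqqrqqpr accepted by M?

No

0 → 2 → 3 → 0 → 2 → 4 → 2 → 4 → 3 → 4 → 0 → 2 → 3 → 4 → 2 → 3 → 4 → 3 → 0
End state 0 is not accepting.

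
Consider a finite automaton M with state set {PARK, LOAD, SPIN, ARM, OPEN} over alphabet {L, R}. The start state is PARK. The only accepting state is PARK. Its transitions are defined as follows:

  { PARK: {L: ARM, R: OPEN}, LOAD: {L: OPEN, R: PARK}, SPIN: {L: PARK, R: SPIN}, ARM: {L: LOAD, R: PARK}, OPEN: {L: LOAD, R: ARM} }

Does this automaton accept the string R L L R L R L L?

No

Trace: PARK -R-> OPEN -L-> LOAD -L-> OPEN -R-> ARM -L-> LOAD -R-> PARK -L-> ARM -L-> LOAD
End state LOAD is not accepting.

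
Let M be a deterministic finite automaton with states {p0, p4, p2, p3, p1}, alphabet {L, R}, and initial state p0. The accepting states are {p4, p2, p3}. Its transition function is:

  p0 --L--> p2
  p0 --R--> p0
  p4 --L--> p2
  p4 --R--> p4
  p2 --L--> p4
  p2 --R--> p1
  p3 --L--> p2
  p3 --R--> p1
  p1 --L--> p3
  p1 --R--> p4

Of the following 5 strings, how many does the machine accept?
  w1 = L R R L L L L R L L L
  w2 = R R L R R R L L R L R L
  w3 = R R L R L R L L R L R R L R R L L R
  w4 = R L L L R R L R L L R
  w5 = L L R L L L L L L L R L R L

w1: p0 → p2 → p1 → p4 → p2 → p4 → p2 → p4 → p4 → p2 → p4 → p2  → end p2, accepted
w2: p0 → p0 → p0 → p2 → p1 → p4 → p4 → p2 → p4 → p4 → p2 → p1 → p3  → end p3, accepted
w3: p0 → p0 → p0 → p2 → p1 → p3 → p1 → p3 → p2 → p1 → p3 → p1 → p4 → p2 → p1 → p4 → p2 → p4 → p4  → end p4, accepted
w4: p0 → p0 → p2 → p4 → p2 → p1 → p4 → p2 → p1 → p3 → p2 → p1  → end p1, rejected
w5: p0 → p2 → p4 → p4 → p2 → p4 → p2 → p4 → p2 → p4 → p2 → p1 → p3 → p1 → p3  → end p3, accepted

4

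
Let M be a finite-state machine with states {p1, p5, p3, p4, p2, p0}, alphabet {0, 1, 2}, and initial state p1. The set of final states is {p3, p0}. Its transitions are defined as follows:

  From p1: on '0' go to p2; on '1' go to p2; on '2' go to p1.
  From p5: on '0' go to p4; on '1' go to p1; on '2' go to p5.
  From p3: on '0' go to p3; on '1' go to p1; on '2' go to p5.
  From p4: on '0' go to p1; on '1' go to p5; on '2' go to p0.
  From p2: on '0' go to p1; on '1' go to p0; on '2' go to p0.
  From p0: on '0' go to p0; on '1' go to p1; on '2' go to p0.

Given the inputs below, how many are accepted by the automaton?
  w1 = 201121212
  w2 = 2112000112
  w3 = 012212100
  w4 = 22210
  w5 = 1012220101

2

w1:
  start at p1
  read '2': p1 → p1
  read '0': p1 → p2
  read '1': p2 → p0
  read '1': p0 → p1
  read '2': p1 → p1
  read '1': p1 → p2
  read '2': p2 → p0
  read '1': p0 → p1
  read '2': p1 → p1
  end p1, rejected
w2:
  start at p1
  read '2': p1 → p1
  read '1': p1 → p2
  read '1': p2 → p0
  read '2': p0 → p0
  read '0': p0 → p0
  read '0': p0 → p0
  read '0': p0 → p0
  read '1': p0 → p1
  read '1': p1 → p2
  read '2': p2 → p0
  end p0, accepted
w3:
  start at p1
  read '0': p1 → p2
  read '1': p2 → p0
  read '2': p0 → p0
  read '2': p0 → p0
  read '1': p0 → p1
  read '2': p1 → p1
  read '1': p1 → p2
  read '0': p2 → p1
  read '0': p1 → p2
  end p2, rejected
w4:
  start at p1
  read '2': p1 → p1
  read '2': p1 → p1
  read '2': p1 → p1
  read '1': p1 → p2
  read '0': p2 → p1
  end p1, rejected
w5:
  start at p1
  read '1': p1 → p2
  read '0': p2 → p1
  read '1': p1 → p2
  read '2': p2 → p0
  read '2': p0 → p0
  read '2': p0 → p0
  read '0': p0 → p0
  read '1': p0 → p1
  read '0': p1 → p2
  read '1': p2 → p0
  end p0, accepted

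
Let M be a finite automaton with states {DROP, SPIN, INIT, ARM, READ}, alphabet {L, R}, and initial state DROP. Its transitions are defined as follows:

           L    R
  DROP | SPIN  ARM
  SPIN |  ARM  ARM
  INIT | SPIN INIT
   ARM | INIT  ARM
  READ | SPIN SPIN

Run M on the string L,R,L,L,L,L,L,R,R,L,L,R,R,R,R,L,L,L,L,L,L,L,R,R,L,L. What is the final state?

ARM

DROP → SPIN → ARM → INIT → SPIN → ARM → INIT → SPIN → ARM → ARM → INIT → SPIN → ARM → ARM → ARM → ARM → INIT → SPIN → ARM → INIT → SPIN → ARM → INIT → INIT → INIT → SPIN → ARM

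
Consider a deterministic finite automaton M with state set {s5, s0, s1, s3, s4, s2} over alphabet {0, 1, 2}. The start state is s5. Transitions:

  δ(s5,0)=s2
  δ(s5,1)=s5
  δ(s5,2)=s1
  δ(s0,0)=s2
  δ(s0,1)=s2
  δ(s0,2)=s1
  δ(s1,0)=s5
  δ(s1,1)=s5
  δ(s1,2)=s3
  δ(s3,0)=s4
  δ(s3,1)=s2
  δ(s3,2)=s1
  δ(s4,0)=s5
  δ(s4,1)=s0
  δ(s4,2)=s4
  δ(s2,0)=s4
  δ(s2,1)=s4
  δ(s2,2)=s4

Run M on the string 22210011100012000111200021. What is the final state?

s0

Trace: s5 -2-> s1 -2-> s3 -2-> s1 -1-> s5 -0-> s2 -0-> s4 -1-> s0 -1-> s2 -1-> s4 -0-> s5 -0-> s2 -0-> s4 -1-> s0 -2-> s1 -0-> s5 -0-> s2 -0-> s4 -1-> s0 -1-> s2 -1-> s4 -2-> s4 -0-> s5 -0-> s2 -0-> s4 -2-> s4 -1-> s0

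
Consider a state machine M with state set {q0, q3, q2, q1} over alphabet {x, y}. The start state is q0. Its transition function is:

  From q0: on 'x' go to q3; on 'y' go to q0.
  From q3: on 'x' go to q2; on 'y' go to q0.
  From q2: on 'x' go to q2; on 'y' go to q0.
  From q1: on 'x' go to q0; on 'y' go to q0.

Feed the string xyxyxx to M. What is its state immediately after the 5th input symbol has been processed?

Trace: q0 -x-> q3 -y-> q0 -x-> q3 -y-> q0 -x-> q3
After 5 symbols: q3.

q3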